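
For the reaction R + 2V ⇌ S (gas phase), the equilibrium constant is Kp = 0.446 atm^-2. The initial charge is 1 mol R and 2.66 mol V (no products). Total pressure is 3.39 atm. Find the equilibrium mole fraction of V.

y_V = 0.582

Take 1 mol R as basis and let X be its fractional conversion, so ξ = X.
Species balance: n_R = 1 − X; n_V = 2.66 − 2X; n_S = X.
n_T = Σnᵢ = 3.66 − 2X.
With p_i = (n_i/n_T)P, Kp = p_S / (p_R p_V^2).
Setting this equal to 0.446 atm^-2 and taking the physical root (0 < X < 1) gives X = 0.634.
Then n_V = 1.39, n_T = 2.39, so y_V = 0.582.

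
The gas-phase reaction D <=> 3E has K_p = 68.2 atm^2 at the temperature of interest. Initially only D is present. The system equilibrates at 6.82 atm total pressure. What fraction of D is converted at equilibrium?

Basis: 1 mol D initially; let X = conversion of D. Extent ξ = X.
Moles: n_D = 1 − X; n_E = 3X.
Summing: n_T = 1 + 2X.
y_i = n_i/n_T, p_i = y_i·P. K_p = p_E^3 / (p_D).
Substituting and setting equal to 68.2 atm^2 gives a polynomial in X; the root in (0,1) is X = 0.477.

X = 0.477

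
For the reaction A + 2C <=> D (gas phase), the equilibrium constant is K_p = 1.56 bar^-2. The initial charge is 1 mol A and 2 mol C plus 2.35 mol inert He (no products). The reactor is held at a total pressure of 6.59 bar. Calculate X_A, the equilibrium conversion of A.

X = 0.659

Let X = conversion of A (basis 1 mol A); extent of reaction ξ = X.
Species balance: n_A = 1 − X; n_C = 2 − 2X; n_D = X; n_I = 2.35 (inert).
Total moles n_T = 5.35 − 2X.
With p_i = (n_i/n_T)P, K_p = p_D / (p_A p_C^2).
This yields a degree-3 equation in X; solving on (0,1), X = 0.659.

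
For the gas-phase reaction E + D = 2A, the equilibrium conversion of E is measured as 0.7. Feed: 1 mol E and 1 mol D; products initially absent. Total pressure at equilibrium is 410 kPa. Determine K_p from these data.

Basis: 1 mol E initially; let X = conversion of E. Extent ξ = X.
Mole table: n_E = 1 − X; n_D = 1 − X; n_A = 2X.
Total moles n_T = 2 (Δν = 0, constant).
At X = 0.7: n_E = 0.3, n_D = 0.3, n_A = 1.4, n_T = 2.
p_i = (n_i/n_T)·P. K_p = p_A^2 / (p_E p_D) = 21.8.

K_p = 21.8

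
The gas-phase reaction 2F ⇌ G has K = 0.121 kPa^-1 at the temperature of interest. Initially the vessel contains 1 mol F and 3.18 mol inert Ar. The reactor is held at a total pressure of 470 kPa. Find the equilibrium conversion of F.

Take 1 mol F as basis and let X be its fractional conversion, so ξ = 0.5X.
At extent ξ: n_F = 1 − X; n_G = 0.5X; n_I = 3.18 (inert).
n_T = Σnᵢ = 4.18 − 0.5X.
y_i = n_i/n_T, p_i = y_i·P. K = p_G / (p_F^2).
Equating to 0.121 kPa^-1 and solving on 0 < X < 1: X = 0.834.

X = 0.834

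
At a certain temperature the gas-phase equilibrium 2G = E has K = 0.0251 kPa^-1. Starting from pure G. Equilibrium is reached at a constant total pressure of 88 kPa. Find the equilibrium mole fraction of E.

Take 1 mol G as basis and let X be its fractional conversion, so ξ = 0.5X.
Moles: n_G = 1 − X; n_E = 0.5X.
Total moles n_T = 1 − 0.5X.
Mole fractions y_i = n_i/n_T; K = p_E / (p_G^2) with p_i = y_i·P.
Equating to 0.0251 kPa^-1 and solving on 0 < X < 1: X = 0.681.
Then n_E = 0.341, n_T = 0.659, so y_E = 0.516.

y_E = 0.516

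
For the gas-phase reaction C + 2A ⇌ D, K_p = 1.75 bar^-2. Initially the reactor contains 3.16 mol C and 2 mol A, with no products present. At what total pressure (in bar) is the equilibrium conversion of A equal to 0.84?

Let X = conversion of A (basis 2 mol A); extent of reaction ξ = X.
Mole table: n_C = 3.16 − X; n_A = 2 − 2X; n_D = X.
n_T = Σnᵢ = 5.16 − 2X.
K_p = p_D / (p_C p_A^2) with p_i = (n_i/n_T)·P.
At X = 0.84: the mole-fraction product g(X) = Π y_i^ν_i = 42.82. Since K_p = g(X)·P^{-2}, P = (g/K_p)^(1/2) = (42.82/1.75)^(1/2) = 4.95 bar.

P = 4.95 bar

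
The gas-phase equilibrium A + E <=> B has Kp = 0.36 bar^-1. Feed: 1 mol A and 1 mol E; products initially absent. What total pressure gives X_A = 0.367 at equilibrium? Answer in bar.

Basis: 1 mol A initially; let X = conversion of A. Extent ξ = X.
At extent ξ: n_A = 1 − X; n_E = 1 − X; n_B = X.
Summing: n_T = 2 − X.
Kp = p_B / (p_A p_E) with p_i = (n_i/n_T)·P.
At X = 0.367: the mole-fraction product g(X) = Π y_i^ν_i = 1.496. Since Kp = g(X)·P^{-1}, P = (g/Kp)^(1/1) = (1.496/0.36)^(1/1) = 4.15 bar.

P = 4.15 bar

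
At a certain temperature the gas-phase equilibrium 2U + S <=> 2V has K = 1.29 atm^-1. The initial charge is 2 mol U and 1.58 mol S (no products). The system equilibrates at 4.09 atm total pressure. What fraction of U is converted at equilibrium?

X = 0.571

Basis: 2 mol U initially; let X = conversion of U. Extent ξ = X.
At extent ξ: n_U = 2 − 2X; n_S = 1.58 − X; n_V = 2X.
n_T = Σnᵢ = 3.58 − X.
y_i = n_i/n_T, p_i = y_i·P. K = p_V^2 / (p_U^2 p_S).
Substituting and setting equal to 1.29 atm^-1 gives a polynomial in X; the root in (0,1) is X = 0.571.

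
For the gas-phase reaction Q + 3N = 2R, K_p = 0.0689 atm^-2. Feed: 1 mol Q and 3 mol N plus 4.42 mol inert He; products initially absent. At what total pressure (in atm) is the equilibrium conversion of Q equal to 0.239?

P = 4.81 atm

Basis: 1 mol Q initially; let X = conversion of Q. Extent ξ = X.
Mole table: n_Q = 1 − X; n_N = 3 − 3X; n_R = 2X; n_I = 4.42 (inert).
Summing: n_T = 8.42 − 2X.
K_p = p_R^2 / (p_Q p_N^3) with p_i = (n_i/n_T)·P.
At X = 0.239: the mole-fraction product g(X) = Π y_i^ν_i = 1.592. Since K_p = g(X)·P^{-2}, P = (g/K_p)^(1/2) = (1.592/0.0689)^(1/2) = 4.81 atm.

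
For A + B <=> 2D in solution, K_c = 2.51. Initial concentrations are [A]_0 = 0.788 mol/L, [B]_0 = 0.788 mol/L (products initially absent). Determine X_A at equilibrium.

Let X = conversion of A; extent ξ = 0.788·X mol/L.
Concentrations: [A] = 0.788 − 0.788X; [B] = 0.788 − 0.788X; [D] = 1.58X.
K_c = [D]^2 / ([A] [B]).
Solving K_c = 2.51 for X ∈ (0,1): X = 0.442.

X = 0.442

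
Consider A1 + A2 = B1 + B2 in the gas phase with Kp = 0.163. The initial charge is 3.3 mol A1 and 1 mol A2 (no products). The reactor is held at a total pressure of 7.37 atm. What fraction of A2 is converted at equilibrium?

Basis: 1 mol A2 initially; let X = conversion of A2. Extent ξ = X.
Mole table: n_A1 = 3.3 − X; n_A2 = 1 − X; n_B1 = X; n_B2 = X.
Since Δν = 0, n_T = 4.3 throughout.
Mole fractions y_i = n_i/n_T; Kp = p_B1 p_B2 / (p_A1 p_A2) with p_i = y_i·P.
This yields a degree-2 equation in X; solving on (0,1), X = 0.486.

X = 0.486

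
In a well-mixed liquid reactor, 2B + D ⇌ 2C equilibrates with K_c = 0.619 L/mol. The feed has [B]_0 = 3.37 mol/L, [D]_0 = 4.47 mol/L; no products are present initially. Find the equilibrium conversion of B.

Let X = conversion of B; extent ξ = 3.37X/2 mol/L.
Concentrations: [B] = 3.37 − 3.37X; [D] = 4.47 − 1.69X; [C] = 3.37X.
K_c = [C]^2 / ([B]^2 [D]).
Solving K_c = 0.619 for X ∈ (0,1): X = 0.594.

X = 0.594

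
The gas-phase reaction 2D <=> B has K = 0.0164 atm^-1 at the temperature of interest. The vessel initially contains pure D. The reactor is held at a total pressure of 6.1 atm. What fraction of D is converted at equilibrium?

Let X = conversion of D (basis 1 mol D); extent of reaction ξ = 0.5X.
Mole table: n_D = 1 − X; n_B = 0.5X.
n_T = Σnᵢ = 1 − 0.5X.
Mole fractions y_i = n_i/n_T; K = p_B / (p_D^2) with p_i = y_i·P.
Setting this equal to 0.0164 atm^-1 and taking the physical root (0 < X < 1) gives X = 0.155.

X = 0.155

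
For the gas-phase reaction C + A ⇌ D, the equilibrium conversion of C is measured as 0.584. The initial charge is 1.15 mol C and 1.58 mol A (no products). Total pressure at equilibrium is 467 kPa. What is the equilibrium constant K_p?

Take 1.15 mol C as basis and let X be its fractional conversion, so ξ = 1.15X.
Moles: n_C = 1.15 − 1.15X; n_A = 1.58 − 1.15X; n_D = 1.15X.
Summing: n_T = 2.73 − 1.15X.
At X = 0.584: n_C = 0.478, n_A = 0.908, n_D = 0.672, n_T = 2.06.
p_i = (n_i/n_T)·P. K_p = p_D / (p_C p_A) = 0.00681 kPa^-1.

K_p = 0.00681 kPa^-1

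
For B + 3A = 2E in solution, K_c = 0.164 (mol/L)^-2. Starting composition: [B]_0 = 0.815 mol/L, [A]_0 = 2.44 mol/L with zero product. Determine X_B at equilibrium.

Let X = conversion of B; extent ξ = 0.815·X mol/L.
Concentrations: [B] = 0.815 − 0.815X; [A] = 2.44 − 2.44X; [E] = 1.63X.
K_c = [E]^2 / ([B] [A]^3).
This equals 0.164 at X = 0.355 (the root in 0 < X < 1).

X = 0.355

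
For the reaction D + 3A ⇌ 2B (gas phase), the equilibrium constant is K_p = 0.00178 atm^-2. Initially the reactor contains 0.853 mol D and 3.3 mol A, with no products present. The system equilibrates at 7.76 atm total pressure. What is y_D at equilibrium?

Let X = conversion of D (basis 0.853 mol D); extent of reaction ξ = 0.853X.
Moles: n_D = 0.853 − 0.853X; n_A = 3.3 − 2.56X; n_B = 1.71X.
Total moles n_T = 4.15 − 1.71X.
Mole fractions y_i = n_i/n_T; K_p = p_B^2 / (p_D p_A^3) with p_i = y_i·P.
This yields a degree-4 equation in X; solving on (0,1), X = 0.195.
Then n_D = 0.687, n_T = 3.82, so y_D = 0.180.

y_D = 0.180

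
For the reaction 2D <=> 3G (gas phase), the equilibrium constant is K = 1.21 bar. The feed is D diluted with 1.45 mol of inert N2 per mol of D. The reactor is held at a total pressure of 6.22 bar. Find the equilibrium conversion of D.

X = 0.386

Let X = conversion of D (basis 1 mol D); extent of reaction ξ = 0.5X.
At extent ξ: n_D = 1 − X; n_G = 1.5X; n_I = 1.45 (inert).
Total moles n_T = 2.45 + 0.5X.
y_i = n_i/n_T, p_i = y_i·P. K = p_G^3 / (p_D^2).
Substituting and setting equal to 1.21 bar gives a polynomial in X; the root in (0,1) is X = 0.386.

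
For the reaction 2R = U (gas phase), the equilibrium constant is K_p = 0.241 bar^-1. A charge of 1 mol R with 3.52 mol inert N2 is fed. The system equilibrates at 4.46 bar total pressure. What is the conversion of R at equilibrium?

Basis: 1 mol R initially; let X = conversion of R. Extent ξ = 0.5X.
Moles: n_R = 1 − X; n_U = 0.5X; n_I = 3.52 (inert).
n_T = Σnᵢ = 4.52 − 0.5X.
With p_i = (n_i/n_T)P, K_p = p_U / (p_R^2).
Equating to 0.241 bar^-1 and solving on 0 < X < 1: X = 0.265.

X = 0.265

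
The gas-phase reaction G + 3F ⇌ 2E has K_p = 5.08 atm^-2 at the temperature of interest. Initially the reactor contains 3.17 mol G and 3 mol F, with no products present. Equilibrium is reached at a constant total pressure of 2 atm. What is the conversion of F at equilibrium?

X = 0.684

Take 3 mol F as basis and let X be its fractional conversion, so ξ = X.
Species balance: n_G = 3.17 − X; n_F = 3 − 3X; n_E = 2X.
n_T = Σnᵢ = 6.17 − 2X.
y_i = n_i/n_T, p_i = y_i·P. K_p = p_E^2 / (p_G p_F^3).
Setting this equal to 5.08 atm^-2 and taking the physical root (0 < X < 1) gives X = 0.684.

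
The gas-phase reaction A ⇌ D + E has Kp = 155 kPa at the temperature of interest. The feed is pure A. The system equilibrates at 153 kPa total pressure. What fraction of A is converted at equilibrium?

Basis: 1 mol A initially; let X = conversion of A. Extent ξ = X.
Mole table: n_A = 1 − X; n_D = X; n_E = X.
Summing: n_T = 1 + X.
y_i = n_i/n_T, p_i = y_i·P. Kp = p_D p_E / (p_A).
Setting this equal to 155 kPa and taking the physical root (0 < X < 1) gives X = 0.709.

X = 0.709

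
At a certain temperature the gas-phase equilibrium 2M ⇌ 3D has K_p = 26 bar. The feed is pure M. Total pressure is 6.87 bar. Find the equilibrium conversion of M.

Take 1 mol M as basis and let X be its fractional conversion, so ξ = 0.5X.
Mole table: n_M = 1 − X; n_D = 1.5X.
Summing: n_T = 1 + 0.5X.
With p_i = (n_i/n_T)P, K_p = p_D^3 / (p_M^2).
This yields a degree-3 equation in X; solving on (0,1), X = 0.608.

X = 0.608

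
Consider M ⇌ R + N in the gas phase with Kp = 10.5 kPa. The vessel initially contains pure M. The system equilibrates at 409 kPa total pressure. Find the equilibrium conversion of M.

X = 0.158

Let X = conversion of M (basis 1 mol M); extent of reaction ξ = X.
Mole table: n_M = 1 − X; n_R = X; n_N = X.
Total moles n_T = 1 + X.
y_i = n_i/n_T, p_i = y_i·P. Kp = p_R p_N / (p_M).
Substituting and setting equal to 10.5 kPa gives a polynomial in X; the root in (0,1) is X = 0.158.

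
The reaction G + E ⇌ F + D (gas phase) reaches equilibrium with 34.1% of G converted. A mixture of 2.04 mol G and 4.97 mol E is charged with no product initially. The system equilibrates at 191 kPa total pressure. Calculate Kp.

Kp = 0.0842

Basis: 2.04 mol G initially; let X = conversion of G. Extent ξ = 2.04X.
Moles: n_G = 2.04 − 2.04X; n_E = 4.97 − 2.04X; n_F = 2.04X; n_D = 2.04X.
Since Δν = 0, n_T = 7.01 throughout.
At X = 0.341: n_G = 1.34, n_E = 4.27, n_F = 0.696, n_D = 0.696, n_T = 7.01.
p_i = (n_i/n_T)·P. Kp = p_F p_D / (p_G p_E) = 0.0842.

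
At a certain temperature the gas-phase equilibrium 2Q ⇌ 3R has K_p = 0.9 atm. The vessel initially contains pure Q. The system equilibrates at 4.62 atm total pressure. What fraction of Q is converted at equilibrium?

Let X = conversion of Q (basis 1 mol Q); extent of reaction ξ = 0.5X.
Moles: n_Q = 1 − X; n_R = 1.5X.
Total moles n_T = 1 + 0.5X.
Mole fractions y_i = n_i/n_T; K_p = p_R^3 / (p_Q^2) with p_i = y_i·P.
This yields a degree-3 equation in X; solving on (0,1), X = 0.315.

X = 0.315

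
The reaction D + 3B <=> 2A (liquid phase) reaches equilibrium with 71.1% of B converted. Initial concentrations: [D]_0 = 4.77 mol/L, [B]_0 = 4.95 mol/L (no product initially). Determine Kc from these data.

Let X = conversion of B.
Concentrations: [D] = 4.77 − 1.65X; [B] = 4.95 − 4.95X; [A] = 3.3X.
At X = 0.711: [D] = 3.6, [B] = 1.43, [A] = 2.35.
Kc = [A]^2 / ([D] [B]^3) = 0.523 (mol/L)^-2.

Kc = 0.523 (mol/L)^-2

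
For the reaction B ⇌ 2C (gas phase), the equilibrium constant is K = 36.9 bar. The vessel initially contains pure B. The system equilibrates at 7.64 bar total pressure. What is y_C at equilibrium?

y_C = 0.850

Let X = conversion of B (basis 1 mol B); extent of reaction ξ = X.
At extent ξ: n_B = 1 − X; n_C = 2X.
Summing: n_T = 1 + X.
y_i = n_i/n_T, p_i = y_i·P. K = p_C^2 / (p_B).
Equating to 36.9 bar and solving on 0 < X < 1: X = 0.740.
Then n_C = 1.48, n_T = 1.74, so y_C = 0.850.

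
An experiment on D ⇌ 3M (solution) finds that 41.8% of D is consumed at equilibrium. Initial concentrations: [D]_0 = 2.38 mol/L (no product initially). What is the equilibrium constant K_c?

Let X = conversion of D.
Concentrations: [D] = 2.38 − 2.38X; [M] = 7.14X.
At X = 0.418: [D] = 1.39, [M] = 2.98.
K_c = [M]^3 / ([D]) = 19.2 (mol/L)^2.

K_c = 19.2 (mol/L)^2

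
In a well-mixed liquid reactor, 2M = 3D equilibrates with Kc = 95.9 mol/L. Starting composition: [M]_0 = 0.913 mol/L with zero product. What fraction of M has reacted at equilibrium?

Let X = conversion of M; extent ξ = 0.913X/2 mol/L.
Concentrations: [M] = 0.913 − 0.913X; [D] = 1.37X.
Kc = [D]^3 / ([M]^2).
Equating to 95.9 mol/L: the physical root is X = 0.858.

X = 0.858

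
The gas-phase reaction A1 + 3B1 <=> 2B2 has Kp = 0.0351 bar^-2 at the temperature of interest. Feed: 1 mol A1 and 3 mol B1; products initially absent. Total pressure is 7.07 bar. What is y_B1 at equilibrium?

y_B1 = 0.566

Basis: 1 mol A1 initially; let X = conversion of A1. Extent ξ = X.
At extent ξ: n_A1 = 1 − X; n_B1 = 3 − 3X; n_B2 = 2X.
Summing: n_T = 4 − 2X.
Mole fractions y_i = n_i/n_T; Kp = p_B2^2 / (p_A1 p_B1^3) with p_i = y_i·P.
This yields a degree-4 equation in X; solving on (0,1), X = 0.394.
Then n_B1 = 1.82, n_T = 3.21, so y_B1 = 0.566.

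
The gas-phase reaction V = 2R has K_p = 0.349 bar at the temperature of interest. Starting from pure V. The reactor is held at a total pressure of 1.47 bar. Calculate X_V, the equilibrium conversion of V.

X = 0.237

Take 1 mol V as basis and let X be its fractional conversion, so ξ = X.
Species balance: n_V = 1 − X; n_R = 2X.
Total moles n_T = 1 + X.
Mole fractions y_i = n_i/n_T; K_p = p_R^2 / (p_V) with p_i = y_i·P.
Setting this equal to 0.349 bar and taking the physical root (0 < X < 1) gives X = 0.237.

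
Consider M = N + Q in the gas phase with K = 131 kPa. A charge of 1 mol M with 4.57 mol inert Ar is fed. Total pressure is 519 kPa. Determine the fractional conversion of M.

Let X = conversion of M (basis 1 mol M); extent of reaction ξ = X.
Species balance: n_M = 1 − X; n_N = X; n_Q = X; n_I = 4.57 (inert).
Summing: n_T = 5.57 + X.
With p_i = (n_i/n_T)P, K = p_N p_Q / (p_M).
This yields a degree-2 equation in X; solving on (0,1), X = 0.695.

X = 0.695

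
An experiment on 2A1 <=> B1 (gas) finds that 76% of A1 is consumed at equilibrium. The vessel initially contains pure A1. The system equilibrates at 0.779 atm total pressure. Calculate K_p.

Take 1 mol A1 as basis and let X be its fractional conversion, so ξ = 0.5X.
At extent ξ: n_A1 = 1 − X; n_B1 = 0.5X.
n_T = Σnᵢ = 1 − 0.5X.
At X = 0.76: n_A1 = 0.24, n_B1 = 0.38, n_T = 0.62.
p_i = (n_i/n_T)·P. K_p = p_B1 / (p_A1^2) = 5.25 atm^-1.

K_p = 5.25 atm^-1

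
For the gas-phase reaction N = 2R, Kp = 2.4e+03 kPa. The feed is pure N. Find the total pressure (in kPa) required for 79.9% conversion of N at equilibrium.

P = 340 kPa

Take 1 mol N as basis and let X be its fractional conversion, so ξ = X.
Mole table: n_N = 1 − X; n_R = 2X.
Summing: n_T = 1 + X.
Kp = p_R^2 / (p_N) with p_i = (n_i/n_T)·P.
At X = 0.799: the mole-fraction product g(X) = Π y_i^ν_i = 7.062. Since Kp = g(X)·P^{1}, P = (Kp/g)^(1/1) = (2.4e+03/7.062)^(1/1) = 340 kPa.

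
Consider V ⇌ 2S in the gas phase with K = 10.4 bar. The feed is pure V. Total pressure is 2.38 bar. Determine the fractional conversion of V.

Take 1 mol V as basis and let X be its fractional conversion, so ξ = X.
At extent ξ: n_V = 1 − X; n_S = 2X.
Summing: n_T = 1 + X.
y_i = n_i/n_T, p_i = y_i·P. K = p_S^2 / (p_V).
This yields a degree-2 equation in X; solving on (0,1), X = 0.723.

X = 0.723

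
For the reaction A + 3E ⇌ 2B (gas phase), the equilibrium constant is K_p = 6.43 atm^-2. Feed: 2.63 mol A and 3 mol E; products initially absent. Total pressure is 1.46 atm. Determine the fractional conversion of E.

Basis: 3 mol E initially; let X = conversion of E. Extent ξ = X.
At extent ξ: n_A = 2.63 − X; n_E = 3 − 3X; n_B = 2X.
n_T = Σnᵢ = 5.63 − 2X.
y_i = n_i/n_T, p_i = y_i·P. K_p = p_B^2 / (p_A p_E^3).
Substituting and setting equal to 6.43 atm^-2 gives a polynomial in X; the root in (0,1) is X = 0.649.

X = 0.649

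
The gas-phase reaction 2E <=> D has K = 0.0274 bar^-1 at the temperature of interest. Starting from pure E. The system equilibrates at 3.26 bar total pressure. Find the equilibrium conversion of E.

Let X = conversion of E (basis 1 mol E); extent of reaction ξ = 0.5X.
Moles: n_E = 1 − X; n_D = 0.5X.
Summing: n_T = 1 − 0.5X.
With p_i = (n_i/n_T)P, K = p_D / (p_E^2).
This yields a degree-2 equation in X; solving on (0,1), X = 0.142.

X = 0.142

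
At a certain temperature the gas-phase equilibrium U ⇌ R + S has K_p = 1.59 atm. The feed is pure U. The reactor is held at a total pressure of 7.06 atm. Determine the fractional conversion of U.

Let X = conversion of U (basis 1 mol U); extent of reaction ξ = X.
Mole table: n_U = 1 − X; n_R = X; n_S = X.
Total moles n_T = 1 + X.
Mole fractions y_i = n_i/n_T; K_p = p_R p_S / (p_U) with p_i = y_i·P.
Substituting and setting equal to 1.59 atm gives a polynomial in X; the root in (0,1) is X = 0.429.

X = 0.429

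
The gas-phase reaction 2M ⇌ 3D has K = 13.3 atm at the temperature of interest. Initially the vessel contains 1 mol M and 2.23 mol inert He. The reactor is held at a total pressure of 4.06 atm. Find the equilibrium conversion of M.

Basis: 1 mol M initially; let X = conversion of M. Extent ξ = 0.5X.
Species balance: n_M = 1 − X; n_D = 1.5X; n_I = 2.23 (inert).
Summing: n_T = 3.23 + 0.5X.
Mole fractions y_i = n_i/n_T; K = p_D^3 / (p_M^2) with p_i = y_i·P.
Setting this equal to 13.3 atm and taking the physical root (0 < X < 1) gives X = 0.691.

X = 0.691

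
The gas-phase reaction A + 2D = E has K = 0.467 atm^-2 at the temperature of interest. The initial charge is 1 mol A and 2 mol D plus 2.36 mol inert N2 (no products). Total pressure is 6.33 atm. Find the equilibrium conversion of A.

Basis: 1 mol A initially; let X = conversion of A. Extent ξ = X.
Mole table: n_A = 1 − X; n_D = 2 − 2X; n_E = X; n_I = 2.36 (inert).
Total moles n_T = 5.36 − 2X.
y_i = n_i/n_T, p_i = y_i·P. K = p_E / (p_A p_D^2).
Substituting and setting equal to 0.467 atm^-2 gives a polynomial in X; the root in (0,1) is X = 0.498.

X = 0.498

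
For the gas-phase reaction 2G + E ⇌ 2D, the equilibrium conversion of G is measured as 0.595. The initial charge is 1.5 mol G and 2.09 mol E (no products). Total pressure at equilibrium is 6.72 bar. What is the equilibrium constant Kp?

Take 1.5 mol G as basis and let X be its fractional conversion, so ξ = 0.75X.
Species balance: n_G = 1.5 − 1.5X; n_E = 2.09 − 0.75X; n_D = 1.5X.
n_T = Σnᵢ = 3.59 − 0.75X.
At X = 0.595: n_G = 0.608, n_E = 1.64, n_D = 0.892, n_T = 3.14.
p_i = (n_i/n_T)·P. Kp = p_D^2 / (p_G^2 p_E) = 0.614 bar^-1.

Kp = 0.614 bar^-1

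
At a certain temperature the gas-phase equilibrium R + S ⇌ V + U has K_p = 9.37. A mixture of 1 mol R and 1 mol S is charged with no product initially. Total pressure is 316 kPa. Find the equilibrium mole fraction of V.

y_V = 0.377

Basis: 1 mol R initially; let X = conversion of R. Extent ξ = X.
Moles: n_R = 1 − X; n_S = 1 − X; n_V = X; n_U = X.
n_T stays at 2 (no change in mole number).
With p_i = (n_i/n_T)P, K_p = p_V p_U / (p_R p_S).
This yields a degree-2 equation in X; solving on (0,1), X = 0.754.
Then n_V = 0.754, n_T = 2, so y_V = 0.377.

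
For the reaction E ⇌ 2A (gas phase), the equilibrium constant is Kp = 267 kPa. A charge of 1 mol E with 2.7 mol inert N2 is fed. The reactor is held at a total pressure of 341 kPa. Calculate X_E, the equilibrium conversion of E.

Take 1 mol E as basis and let X be its fractional conversion, so ξ = X.
Mole table: n_E = 1 − X; n_A = 2X; n_I = 2.7 (inert).
Summing: n_T = 3.7 + X.
y_i = n_i/n_T, p_i = y_i·P. Kp = p_A^2 / (p_E).
Setting this equal to 267 kPa and taking the physical root (0 < X < 1) gives X = 0.588.

X = 0.588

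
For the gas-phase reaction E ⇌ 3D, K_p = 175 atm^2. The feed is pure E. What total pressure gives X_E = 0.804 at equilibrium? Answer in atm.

Let X = conversion of E (basis 1 mol E); extent of reaction ξ = X.
Species balance: n_E = 1 − X; n_D = 3X.
Total moles n_T = 1 + 2X.
K_p = p_D^3 / (p_E) with p_i = (n_i/n_T)·P.
At X = 0.804: the mole-fraction product g(X) = Π y_i^ν_i = 10.53. Since K_p = g(X)·P^{2}, P = (K_p/g)^(1/2) = (175/10.53)^(1/2) = 4.08 atm.

P = 4.08 atm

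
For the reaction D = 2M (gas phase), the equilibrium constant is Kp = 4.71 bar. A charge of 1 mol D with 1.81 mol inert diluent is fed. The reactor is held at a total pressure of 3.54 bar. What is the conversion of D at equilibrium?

Take 1 mol D as basis and let X be its fractional conversion, so ξ = X.
Moles: n_D = 1 − X; n_M = 2X; n_I = 1.81 (inert).
Total moles n_T = 2.81 + X.
With p_i = (n_i/n_T)P, Kp = p_M^2 / (p_D).
Setting this equal to 4.71 bar and taking the physical root (0 < X < 1) gives X = 0.642.

X = 0.642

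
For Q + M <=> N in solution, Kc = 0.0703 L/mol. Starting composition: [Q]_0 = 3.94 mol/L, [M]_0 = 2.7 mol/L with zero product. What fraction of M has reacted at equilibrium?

X = 0.194

Let X = conversion of M; extent ξ = 2.7·X mol/L.
Concentrations: [Q] = 3.94 − 2.7X; [M] = 2.7 − 2.7X; [N] = 2.7X.
Kc = [N] / ([Q] [M]).
Solving Kc = 0.0703 for X ∈ (0,1): X = 0.194.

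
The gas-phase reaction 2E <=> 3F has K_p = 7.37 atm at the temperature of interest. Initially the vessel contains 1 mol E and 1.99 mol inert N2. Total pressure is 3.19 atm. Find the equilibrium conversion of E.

X = 0.651

Basis: 1 mol E initially; let X = conversion of E. Extent ξ = 0.5X.
Moles: n_E = 1 − X; n_F = 1.5X; n_I = 1.99 (inert).
Total moles n_T = 2.99 + 0.5X.
Mole fractions y_i = n_i/n_T; K_p = p_F^3 / (p_E^2) with p_i = y_i·P.
Setting this equal to 7.37 atm and taking the physical root (0 < X < 1) gives X = 0.651.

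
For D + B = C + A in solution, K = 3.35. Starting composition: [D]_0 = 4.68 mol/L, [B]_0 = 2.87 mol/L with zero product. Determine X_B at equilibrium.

X = 0.784

Let X = conversion of B; extent ξ = 2.87·X mol/L.
Concentrations: [D] = 4.68 − 2.87X; [B] = 2.87 − 2.87X; [C] = 2.87X; [A] = 2.87X.
K = [C] [A] / ([D] [B]).
Setting equal to 3.35 and solving for X on (0,1) gives X = 0.784.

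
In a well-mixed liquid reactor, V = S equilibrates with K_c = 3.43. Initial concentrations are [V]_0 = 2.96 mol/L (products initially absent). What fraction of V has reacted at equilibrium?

Let X = conversion of V; extent ξ = 2.96·X mol/L.
Concentrations: [V] = 2.96 − 2.96X; [S] = 2.96X.
K_c = [S] / ([V]).
Solving K_c = 3.43 for X ∈ (0,1): X = 0.774.

X = 0.774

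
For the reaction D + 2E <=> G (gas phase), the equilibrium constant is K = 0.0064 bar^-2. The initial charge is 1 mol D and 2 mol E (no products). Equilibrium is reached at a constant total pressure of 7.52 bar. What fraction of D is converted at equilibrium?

X = 0.128

Basis: 1 mol D initially; let X = conversion of D. Extent ξ = X.
At extent ξ: n_D = 1 − X; n_E = 2 − 2X; n_G = X.
n_T = Σnᵢ = 3 − 2X.
y_i = n_i/n_T, p_i = y_i·P. K = p_G / (p_D p_E^2).
This yields a degree-3 equation in X; solving on (0,1), X = 0.128.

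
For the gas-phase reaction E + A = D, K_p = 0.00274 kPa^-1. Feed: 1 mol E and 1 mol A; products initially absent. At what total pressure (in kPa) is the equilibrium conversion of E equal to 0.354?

Take 1 mol E as basis and let X be its fractional conversion, so ξ = X.
Species balance: n_E = 1 − X; n_A = 1 − X; n_D = X.
n_T = Σnᵢ = 2 − X.
K_p = p_D / (p_E p_A) with p_i = (n_i/n_T)·P.
At X = 0.354: the mole-fraction product g(X) = Π y_i^ν_i = 1.396. Since K_p = g(X)·P^{-1}, P = (g/K_p)^(1/1) = (1.396/0.00274)^(1/1) = 510 kPa.

P = 510 kPa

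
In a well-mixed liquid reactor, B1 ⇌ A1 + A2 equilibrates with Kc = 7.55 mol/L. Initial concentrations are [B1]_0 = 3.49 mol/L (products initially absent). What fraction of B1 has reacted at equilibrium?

Let X = conversion of B1; extent ξ = 3.49·X mol/L.
Concentrations: [B1] = 3.49 − 3.49X; [A1] = 3.49X; [A2] = 3.49X.
Kc = [A1] [A2] / ([B1]).
Solving Kc = 7.55 for X ∈ (0,1): X = 0.744.

X = 0.744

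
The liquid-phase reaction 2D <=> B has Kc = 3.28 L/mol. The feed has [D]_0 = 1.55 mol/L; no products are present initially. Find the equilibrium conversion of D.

Let X = conversion of D; extent ξ = 1.55X/2 mol/L.
Concentrations: [D] = 1.55 − 1.55X; [B] = 0.775X.
Kc = [B] / ([D]^2).
Setting equal to 3.28 and solving for X on (0,1) gives X = 0.732.

X = 0.732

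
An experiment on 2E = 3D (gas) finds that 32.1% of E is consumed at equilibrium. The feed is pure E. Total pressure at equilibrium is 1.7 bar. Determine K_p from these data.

K_p = 0.355 bar

Take 1 mol E as basis and let X be its fractional conversion, so ξ = 0.5X.
Moles: n_E = 1 − X; n_D = 1.5X.
n_T = Σnᵢ = 1 + 0.5X.
At X = 0.321: n_E = 0.679, n_D = 0.482, n_T = 1.16.
p_i = (n_i/n_T)·P. K_p = p_D^3 / (p_E^2) = 0.355 bar.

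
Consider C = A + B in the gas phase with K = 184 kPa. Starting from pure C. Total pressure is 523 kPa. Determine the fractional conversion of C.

Take 1 mol C as basis and let X be its fractional conversion, so ξ = X.
Moles: n_C = 1 − X; n_A = X; n_B = X.
Total moles n_T = 1 + X.
With p_i = (n_i/n_T)P, K = p_A p_B / (p_C).
Substituting and setting equal to 184 kPa gives a polynomial in X; the root in (0,1) is X = 0.510.

X = 0.510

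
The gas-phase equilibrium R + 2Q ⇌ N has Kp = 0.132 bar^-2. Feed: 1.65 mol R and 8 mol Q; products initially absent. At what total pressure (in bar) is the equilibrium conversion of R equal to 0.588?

P = 4.18 bar

Take 1.65 mol R as basis and let X be its fractional conversion, so ξ = 1.65X.
Mole table: n_R = 1.65 − 1.65X; n_Q = 8 − 3.3X; n_N = 1.65X.
Summing: n_T = 9.65 − 3.3X.
Kp = p_N / (p_R p_Q^2) with p_i = (n_i/n_T)·P.
At X = 0.588: the mole-fraction product g(X) = Π y_i^ν_i = 2.31. Since Kp = g(X)·P^{-2}, P = (g/Kp)^(1/2) = (2.31/0.132)^(1/2) = 4.18 bar.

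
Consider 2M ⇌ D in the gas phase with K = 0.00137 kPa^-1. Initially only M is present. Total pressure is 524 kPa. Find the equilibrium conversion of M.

X = 0.492

Let X = conversion of M (basis 1 mol M); extent of reaction ξ = 0.5X.
Moles: n_M = 1 − X; n_D = 0.5X.
n_T = Σnᵢ = 1 − 0.5X.
y_i = n_i/n_T, p_i = y_i·P. K = p_D / (p_M^2).
This yields a degree-2 equation in X; solving on (0,1), X = 0.492.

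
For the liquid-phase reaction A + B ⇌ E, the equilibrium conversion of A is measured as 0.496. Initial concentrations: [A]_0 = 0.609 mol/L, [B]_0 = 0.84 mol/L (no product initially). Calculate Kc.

Kc = 1.83 L/mol

Let X = conversion of A.
Concentrations: [A] = 0.609 − 0.609X; [B] = 0.84 − 0.609X; [E] = 0.609X.
At X = 0.496: [A] = 0.307, [B] = 0.538, [E] = 0.302.
Kc = [E] / ([A] [B]) = 1.83 L/mol.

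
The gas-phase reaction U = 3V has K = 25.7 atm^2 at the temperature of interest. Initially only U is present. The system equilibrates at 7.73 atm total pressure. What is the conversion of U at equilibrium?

Take 1 mol U as basis and let X be its fractional conversion, so ξ = X.
At extent ξ: n_U = 1 − X; n_V = 3X.
Total moles n_T = 1 + 2X.
With p_i = (n_i/n_T)P, K = p_V^3 / (p_U).
This yields a degree-3 equation in X; solving on (0,1), X = 0.306.

X = 0.306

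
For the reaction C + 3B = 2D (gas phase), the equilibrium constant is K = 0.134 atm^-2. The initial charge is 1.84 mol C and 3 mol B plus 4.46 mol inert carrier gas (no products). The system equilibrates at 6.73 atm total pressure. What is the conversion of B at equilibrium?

X = 0.410

Take 3 mol B as basis and let X be its fractional conversion, so ξ = X.
At extent ξ: n_C = 1.84 − X; n_B = 3 − 3X; n_D = 2X; n_I = 4.46 (inert).
Total moles n_T = 9.3 − 2X.
With p_i = (n_i/n_T)P, K = p_D^2 / (p_C p_B^3).
Substituting and setting equal to 0.134 atm^-2 gives a polynomial in X; the root in (0,1) is X = 0.410.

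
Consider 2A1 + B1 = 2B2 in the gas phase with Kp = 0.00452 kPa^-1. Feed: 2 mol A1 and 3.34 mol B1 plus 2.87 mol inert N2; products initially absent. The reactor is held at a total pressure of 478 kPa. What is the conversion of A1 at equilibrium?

Take 2 mol A1 as basis and let X be its fractional conversion, so ξ = X.
At extent ξ: n_A1 = 2 − 2X; n_B1 = 3.34 − X; n_B2 = 2X; n_I = 2.87 (inert).
Summing: n_T = 8.21 − X.
With p_i = (n_i/n_T)P, Kp = p_B2^2 / (p_A1^2 p_B1).
Equating to 0.00452 kPa^-1 and solving on 0 < X < 1: X = 0.472.

X = 0.472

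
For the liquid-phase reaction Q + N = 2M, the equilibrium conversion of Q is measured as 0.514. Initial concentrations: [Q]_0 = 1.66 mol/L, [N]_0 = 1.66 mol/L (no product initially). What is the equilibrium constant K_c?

Let X = conversion of Q.
Concentrations: [Q] = 1.66 − 1.66X; [N] = 1.66 − 1.66X; [M] = 3.32X.
At X = 0.514: [Q] = 0.807, [N] = 0.807, [M] = 1.71.
K_c = [M]^2 / ([Q] [N]) = 4.47.

K_c = 4.47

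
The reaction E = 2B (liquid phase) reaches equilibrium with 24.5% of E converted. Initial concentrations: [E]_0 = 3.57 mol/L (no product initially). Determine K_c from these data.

K_c = 1.14 mol/L

Let X = conversion of E.
Concentrations: [E] = 3.57 − 3.57X; [B] = 7.14X.
At X = 0.245: [E] = 2.7, [B] = 1.75.
K_c = [B]^2 / ([E]) = 1.14 mol/L.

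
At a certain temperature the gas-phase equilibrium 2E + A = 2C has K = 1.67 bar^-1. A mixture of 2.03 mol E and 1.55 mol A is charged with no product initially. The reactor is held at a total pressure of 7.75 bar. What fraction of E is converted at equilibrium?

Take 2.03 mol E as basis and let X be its fractional conversion, so ξ = 1.01X.
Species balance: n_E = 2.03 − 2.03X; n_A = 1.55 − 1.01X; n_C = 2.03X.
n_T = Σnᵢ = 3.58 − 1.01X.
With p_i = (n_i/n_T)P, K = p_C^2 / (p_E^2 p_A).
Equating to 1.67 bar^-1 and solving on 0 < X < 1: X = 0.664.

X = 0.664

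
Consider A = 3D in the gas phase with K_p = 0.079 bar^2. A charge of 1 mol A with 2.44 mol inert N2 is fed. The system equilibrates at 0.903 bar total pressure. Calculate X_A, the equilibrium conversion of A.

X = 0.342

Take 1 mol A as basis and let X be its fractional conversion, so ξ = X.
Mole table: n_A = 1 − X; n_D = 3X; n_I = 2.44 (inert).
n_T = Σnᵢ = 3.44 + 2X.
Mole fractions y_i = n_i/n_T; K_p = p_D^3 / (p_A) with p_i = y_i·P.
Setting this equal to 0.079 bar^2 and taking the physical root (0 < X < 1) gives X = 0.342.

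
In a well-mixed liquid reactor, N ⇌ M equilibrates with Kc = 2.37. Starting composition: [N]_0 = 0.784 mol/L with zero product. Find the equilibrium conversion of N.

Let X = conversion of N; extent ξ = 0.784·X mol/L.
Concentrations: [N] = 0.784 − 0.784X; [M] = 0.784X.
Kc = [M] / ([N]).
Solving Kc = 2.37 for X ∈ (0,1): X = 0.703.

X = 0.703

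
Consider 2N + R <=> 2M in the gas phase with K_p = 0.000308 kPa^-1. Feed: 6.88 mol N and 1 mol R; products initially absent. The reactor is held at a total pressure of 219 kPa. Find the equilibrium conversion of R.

Let X = conversion of R (basis 1 mol R); extent of reaction ξ = X.
At extent ξ: n_N = 6.88 − 2X; n_R = 1 − X; n_M = 2X.
Summing: n_T = 7.88 − X.
With p_i = (n_i/n_T)P, K_p = p_M^2 / (p_N^2 p_R).
Setting this equal to 0.000308 kPa^-1 and taking the physical root (0 < X < 1) gives X = 0.258.

X = 0.258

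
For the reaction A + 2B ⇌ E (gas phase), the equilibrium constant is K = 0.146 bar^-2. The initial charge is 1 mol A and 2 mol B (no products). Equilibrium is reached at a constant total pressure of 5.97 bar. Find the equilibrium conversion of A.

X = 0.543

Take 1 mol A as basis and let X be its fractional conversion, so ξ = X.
At extent ξ: n_A = 1 − X; n_B = 2 − 2X; n_E = X.
Total moles n_T = 3 − 2X.
y_i = n_i/n_T, p_i = y_i·P. K = p_E / (p_A p_B^2).
Equating to 0.146 bar^-2 and solving on 0 < X < 1: X = 0.543.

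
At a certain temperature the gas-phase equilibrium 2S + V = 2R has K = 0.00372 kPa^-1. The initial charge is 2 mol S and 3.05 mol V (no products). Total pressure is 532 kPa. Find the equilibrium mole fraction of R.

Basis: 2 mol S initially; let X = conversion of S. Extent ξ = X.
At extent ξ: n_S = 2 − 2X; n_V = 3.05 − X; n_R = 2X.
Total moles n_T = 5.05 − X.
With p_i = (n_i/n_T)P, K = p_R^2 / (p_S^2 p_V).
Substituting and setting equal to 0.00372 kPa^-1 gives a polynomial in X; the root in (0,1) is X = 0.513.
Then n_R = 1.03, n_T = 4.54, so y_R = 0.226.

y_R = 0.226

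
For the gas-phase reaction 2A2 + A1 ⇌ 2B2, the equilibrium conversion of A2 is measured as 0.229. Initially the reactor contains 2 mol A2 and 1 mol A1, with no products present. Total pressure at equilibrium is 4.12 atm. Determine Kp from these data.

Kp = 0.077 atm^-1

Basis: 2 mol A2 initially; let X = conversion of A2. Extent ξ = X.
At extent ξ: n_A2 = 2 − 2X; n_A1 = 1 − X; n_B2 = 2X.
Summing: n_T = 3 − X.
At X = 0.229: n_A2 = 1.54, n_A1 = 0.771, n_B2 = 0.458, n_T = 2.77.
p_i = (n_i/n_T)·P. Kp = p_B2^2 / (p_A2^2 p_A1) = 0.077 atm^-1.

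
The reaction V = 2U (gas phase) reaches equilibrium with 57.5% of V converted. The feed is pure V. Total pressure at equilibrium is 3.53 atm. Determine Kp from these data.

Kp = 6.97 atm

Take 1 mol V as basis and let X be its fractional conversion, so ξ = X.
Species balance: n_V = 1 − X; n_U = 2X.
n_T = Σnᵢ = 1 + X.
At X = 0.575: n_V = 0.425, n_U = 1.15, n_T = 1.57.
p_i = (n_i/n_T)·P. Kp = p_U^2 / (p_V) = 6.97 atm.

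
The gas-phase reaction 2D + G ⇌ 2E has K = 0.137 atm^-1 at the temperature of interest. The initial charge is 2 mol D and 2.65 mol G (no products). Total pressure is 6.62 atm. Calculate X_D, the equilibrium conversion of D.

X = 0.409

Let X = conversion of D (basis 2 mol D); extent of reaction ξ = X.
At extent ξ: n_D = 2 − 2X; n_G = 2.65 − X; n_E = 2X.
Total moles n_T = 4.65 − X.
Mole fractions y_i = n_i/n_T; K = p_E^2 / (p_D^2 p_G) with p_i = y_i·P.
Setting this equal to 0.137 atm^-1 and taking the physical root (0 < X < 1) gives X = 0.409.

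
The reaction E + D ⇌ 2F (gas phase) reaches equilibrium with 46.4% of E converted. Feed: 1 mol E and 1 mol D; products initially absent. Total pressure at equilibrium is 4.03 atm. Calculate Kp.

Kp = 3

Let X = conversion of E (basis 1 mol E); extent of reaction ξ = X.
At extent ξ: n_E = 1 − X; n_D = 1 − X; n_F = 2X.
Since Δν = 0, n_T = 2 throughout.
At X = 0.464: n_E = 0.536, n_D = 0.536, n_F = 0.928, n_T = 2.
p_i = (n_i/n_T)·P. Kp = p_F^2 / (p_E p_D) = 3.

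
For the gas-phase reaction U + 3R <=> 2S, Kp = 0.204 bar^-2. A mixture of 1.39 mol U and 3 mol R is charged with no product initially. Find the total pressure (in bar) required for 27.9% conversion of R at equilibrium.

P = 1.41 bar

Let X = conversion of R (basis 3 mol R); extent of reaction ξ = X.
Mole table: n_U = 1.39 − X; n_R = 3 − 3X; n_S = 2X.
Summing: n_T = 4.39 − 2X.
Kp = p_S^2 / (p_U p_R^3) with p_i = (n_i/n_T)·P.
At X = 0.279: the mole-fraction product g(X) = Π y_i^ν_i = 0.4067. Since Kp = g(X)·P^{-2}, P = (g/Kp)^(1/2) = (0.4067/0.204)^(1/2) = 1.41 bar.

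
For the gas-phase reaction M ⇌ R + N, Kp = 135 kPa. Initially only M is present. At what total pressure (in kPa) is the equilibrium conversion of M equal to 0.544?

Let X = conversion of M (basis 1 mol M); extent of reaction ξ = X.
Species balance: n_M = 1 − X; n_R = X; n_N = X.
n_T = Σnᵢ = 1 + X.
Kp = p_R p_N / (p_M) with p_i = (n_i/n_T)·P.
At X = 0.544: the mole-fraction product g(X) = Π y_i^ν_i = 0.4203. Since Kp = g(X)·P^{1}, P = (Kp/g)^(1/1) = (135/0.4203)^(1/1) = 321 kPa.

P = 321 kPa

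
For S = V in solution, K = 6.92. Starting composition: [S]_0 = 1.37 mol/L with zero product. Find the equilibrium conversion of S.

Let X = conversion of S; extent ξ = 1.37·X mol/L.
Concentrations: [S] = 1.37 − 1.37X; [V] = 1.37X.
K = [V] / ([S]).
Solving K = 6.92 for X ∈ (0,1): X = 0.874.

X = 0.874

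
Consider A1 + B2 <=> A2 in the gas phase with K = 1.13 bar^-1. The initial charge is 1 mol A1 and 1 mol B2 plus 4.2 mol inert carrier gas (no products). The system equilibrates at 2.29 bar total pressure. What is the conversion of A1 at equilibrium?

X = 0.247

Take 1 mol A1 as basis and let X be its fractional conversion, so ξ = X.
Species balance: n_A1 = 1 − X; n_B2 = 1 − X; n_A2 = X; n_I = 4.2 (inert).
n_T = Σnᵢ = 6.2 − X.
y_i = n_i/n_T, p_i = y_i·P. K = p_A2 / (p_A1 p_B2).
Setting this equal to 1.13 bar^-1 and taking the physical root (0 < X < 1) gives X = 0.247.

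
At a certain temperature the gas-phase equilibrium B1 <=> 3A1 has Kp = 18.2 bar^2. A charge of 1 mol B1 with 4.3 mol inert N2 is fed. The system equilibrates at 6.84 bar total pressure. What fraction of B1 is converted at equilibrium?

Take 1 mol B1 as basis and let X be its fractional conversion, so ξ = X.
Moles: n_B1 = 1 − X; n_A1 = 3X; n_I = 4.3 (inert).
Summing: n_T = 5.3 + 2X.
y_i = n_i/n_T, p_i = y_i·P. Kp = p_A1^3 / (p_B1).
This yields a degree-3 equation in X; solving on (0,1), X = 0.617.

X = 0.617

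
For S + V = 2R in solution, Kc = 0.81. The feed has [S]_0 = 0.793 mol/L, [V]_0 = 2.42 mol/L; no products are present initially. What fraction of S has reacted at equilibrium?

X = 0.505

Let X = conversion of S; extent ξ = 0.793·X mol/L.
Concentrations: [S] = 0.793 − 0.793X; [V] = 2.42 − 0.793X; [R] = 1.59X.
Kc = [R]^2 / ([S] [V]).
Equating to 0.81: the physical root is X = 0.505.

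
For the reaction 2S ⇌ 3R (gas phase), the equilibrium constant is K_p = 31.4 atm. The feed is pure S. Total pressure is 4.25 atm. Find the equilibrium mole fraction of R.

Let X = conversion of S (basis 1 mol S); extent of reaction ξ = 0.5X.
Mole table: n_S = 1 − X; n_R = 1.5X.
Total moles n_T = 1 + 0.5X.
y_i = n_i/n_T, p_i = y_i·P. K_p = p_R^3 / (p_S^2).
Substituting and setting equal to 31.4 atm gives a polynomial in X; the root in (0,1) is X = 0.676.
Then n_R = 1.01, n_T = 1.34, so y_R = 0.757.

y_R = 0.757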